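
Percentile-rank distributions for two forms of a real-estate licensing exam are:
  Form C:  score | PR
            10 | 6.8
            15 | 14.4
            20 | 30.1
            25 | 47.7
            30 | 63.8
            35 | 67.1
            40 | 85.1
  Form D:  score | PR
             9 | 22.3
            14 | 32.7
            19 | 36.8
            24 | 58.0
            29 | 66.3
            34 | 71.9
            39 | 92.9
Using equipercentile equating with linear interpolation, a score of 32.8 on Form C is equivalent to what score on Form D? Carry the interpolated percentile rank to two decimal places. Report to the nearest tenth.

28.6

PR of 32.8 on Form C: 63.8 + (32.8 − 30)/(35 − 30) × (67.1 − 63.8) = 65.65
On Form D, PR 65.65 falls between score 24 (PR 58.0) and 29 (PR 66.3).
Interpolate: 24 + (65.65 − 58.0)/(66.3 − 58.0) × (29 − 24) = 28.6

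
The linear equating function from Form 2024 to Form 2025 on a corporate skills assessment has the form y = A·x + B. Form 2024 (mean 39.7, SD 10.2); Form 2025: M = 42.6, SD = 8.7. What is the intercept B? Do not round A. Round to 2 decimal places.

A = SD_Y / SD_X = 8.7 / 10.2 = 0.852941
B = M_Y − A·M_X = 42.6 − 0.852941 × 39.7 = 8.74

8.74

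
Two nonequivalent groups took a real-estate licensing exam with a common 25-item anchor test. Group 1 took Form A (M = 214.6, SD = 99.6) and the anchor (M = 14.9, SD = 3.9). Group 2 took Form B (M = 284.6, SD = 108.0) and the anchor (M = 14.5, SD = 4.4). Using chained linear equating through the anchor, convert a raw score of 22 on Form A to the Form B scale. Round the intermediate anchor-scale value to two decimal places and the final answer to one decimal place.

109.3

Form A → anchor (Group 1): v = (3.9/99.6)(22 − 214.6) + 14.9 = 7.36
anchor → Form B (Group 2): y = (108.0/4.4)(7.36 − 14.5) + 284.6 = 109.3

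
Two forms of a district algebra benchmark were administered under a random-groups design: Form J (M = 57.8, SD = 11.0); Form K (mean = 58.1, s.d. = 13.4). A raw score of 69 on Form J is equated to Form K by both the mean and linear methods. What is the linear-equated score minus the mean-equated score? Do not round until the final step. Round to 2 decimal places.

2.44

Mean-equated: 69 + (58.1 − 57.8) = 69.30
Linear-equated: (13.4/11.0)(69 − 57.8) + 58.1 = 71.744
Difference = 71.744 − 69.30 = 2.44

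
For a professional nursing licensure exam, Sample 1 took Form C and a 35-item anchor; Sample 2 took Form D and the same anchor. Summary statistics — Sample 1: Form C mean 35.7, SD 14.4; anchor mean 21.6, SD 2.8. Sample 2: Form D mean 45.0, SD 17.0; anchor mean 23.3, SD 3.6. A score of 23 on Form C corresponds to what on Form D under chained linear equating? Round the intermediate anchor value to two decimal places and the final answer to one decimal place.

Form C → anchor (Sample 1): v = (2.8/14.4)(23 − 35.7) + 21.6 = 19.13
anchor → Form D (Sample 2): y = (17.0/3.6)(19.13 − 23.3) + 45.0 = 25.3

25.3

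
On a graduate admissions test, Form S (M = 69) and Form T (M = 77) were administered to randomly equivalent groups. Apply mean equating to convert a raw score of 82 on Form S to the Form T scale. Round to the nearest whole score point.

90

Mean equating: y = x + (M_Y − M_X) = 82 + (77 − 69) = 90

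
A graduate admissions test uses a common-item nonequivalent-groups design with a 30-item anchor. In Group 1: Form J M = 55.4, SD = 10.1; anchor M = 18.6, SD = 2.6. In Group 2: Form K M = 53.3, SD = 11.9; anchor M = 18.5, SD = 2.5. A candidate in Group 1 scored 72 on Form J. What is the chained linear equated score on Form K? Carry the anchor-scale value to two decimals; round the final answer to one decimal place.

Form J → anchor (Group 1): v = (2.6/10.1)(72 − 55.4) + 18.6 = 22.87
anchor → Form K (Group 2): y = (11.9/2.5)(22.87 − 18.5) + 53.3 = 74.1

74.1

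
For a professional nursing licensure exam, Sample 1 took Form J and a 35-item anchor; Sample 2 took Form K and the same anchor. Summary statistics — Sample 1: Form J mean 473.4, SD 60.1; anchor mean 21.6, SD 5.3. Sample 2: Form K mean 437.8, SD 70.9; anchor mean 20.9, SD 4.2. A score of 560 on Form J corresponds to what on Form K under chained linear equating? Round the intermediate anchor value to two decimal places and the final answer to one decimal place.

578.6

Form J → anchor (Sample 1): v = (5.3/60.1)(560 − 473.4) + 21.6 = 29.24
anchor → Form K (Sample 2): y = (70.9/4.2)(29.24 − 20.9) + 437.8 = 578.6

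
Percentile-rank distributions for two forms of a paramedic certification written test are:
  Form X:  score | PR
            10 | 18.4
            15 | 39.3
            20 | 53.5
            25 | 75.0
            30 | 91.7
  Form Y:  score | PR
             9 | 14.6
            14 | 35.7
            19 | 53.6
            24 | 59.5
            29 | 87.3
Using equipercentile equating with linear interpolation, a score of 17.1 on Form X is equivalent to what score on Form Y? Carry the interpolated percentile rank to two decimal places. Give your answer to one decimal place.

PR of 17.1 on Form X: 39.3 + (17.1 − 15)/(20 − 15) × (53.5 − 39.3) = 45.26
On Form Y, PR 45.26 falls between score 14 (PR 35.7) and 19 (PR 53.6).
Interpolate: 14 + (45.26 − 35.7)/(53.6 − 35.7) × (19 − 14) = 16.7

16.7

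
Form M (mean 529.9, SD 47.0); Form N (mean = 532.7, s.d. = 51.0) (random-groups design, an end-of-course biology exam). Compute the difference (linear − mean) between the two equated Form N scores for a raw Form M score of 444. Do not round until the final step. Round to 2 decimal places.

Mean-equated: 444 + (532.7 − 529.9) = 446.80
Linear-equated: (51.0/47.0)(444 − 529.9) + 532.7 = 439.489
Difference = 439.489 − 446.80 = -7.31

-7.31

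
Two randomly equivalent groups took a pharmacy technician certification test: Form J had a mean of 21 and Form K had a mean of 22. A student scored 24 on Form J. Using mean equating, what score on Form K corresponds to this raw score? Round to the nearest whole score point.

25

Mean equating: y = x + (M_Y − M_X) = 24 + (22 − 21) = 25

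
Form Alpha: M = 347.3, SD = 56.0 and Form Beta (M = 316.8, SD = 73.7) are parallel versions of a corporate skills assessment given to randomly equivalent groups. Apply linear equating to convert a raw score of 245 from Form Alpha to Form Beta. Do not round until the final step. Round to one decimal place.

182.2

Linear equating: y = (SD_Y/SD_X)(x − M_X) + M_Y
y = (73.7/56.0)(245 − 347.3) + 316.8
y = 1.316071 × -102.3 + 316.8 = -134.6341 + 316.8 = 182.2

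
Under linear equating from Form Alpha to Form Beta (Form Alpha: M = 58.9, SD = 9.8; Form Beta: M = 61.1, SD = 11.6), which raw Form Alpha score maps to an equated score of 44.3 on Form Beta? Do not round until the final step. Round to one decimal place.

Invert y = (SD_Y/SD_X)(x − M_X) + M_Y:
x = (SD_X/SD_Y)(y − M_Y) + M_X = (9.8/11.6)(44.3 − 61.1) + 58.9
x = 0.844828 × -16.800 + 58.9 = 44.7

44.7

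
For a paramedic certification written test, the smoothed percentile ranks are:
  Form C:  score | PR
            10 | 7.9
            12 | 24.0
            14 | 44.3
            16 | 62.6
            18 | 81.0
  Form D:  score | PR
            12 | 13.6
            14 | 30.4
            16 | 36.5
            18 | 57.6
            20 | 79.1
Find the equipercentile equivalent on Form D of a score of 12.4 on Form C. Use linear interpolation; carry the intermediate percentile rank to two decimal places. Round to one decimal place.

PR of 12.4 on Form C: 24.0 + (12.4 − 12)/(14 − 12) × (44.3 − 24.0) = 28.06
On Form D, PR 28.06 falls between score 12 (PR 13.6) and 14 (PR 30.4).
Interpolate: 12 + (28.06 − 13.6)/(30.4 − 13.6) × (14 − 12) = 13.7

13.7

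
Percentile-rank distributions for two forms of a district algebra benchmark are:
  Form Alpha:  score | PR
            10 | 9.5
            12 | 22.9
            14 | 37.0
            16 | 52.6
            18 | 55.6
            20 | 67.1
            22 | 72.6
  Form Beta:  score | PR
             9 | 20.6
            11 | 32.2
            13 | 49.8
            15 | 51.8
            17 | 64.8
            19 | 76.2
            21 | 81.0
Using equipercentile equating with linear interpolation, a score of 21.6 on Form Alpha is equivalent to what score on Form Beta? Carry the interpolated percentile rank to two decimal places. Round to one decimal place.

18.2

PR of 21.6 on Form Alpha: 67.1 + (21.6 − 20)/(22 − 20) × (72.6 − 67.1) = 71.50
On Form Beta, PR 71.50 falls between score 17 (PR 64.8) and 19 (PR 76.2).
Interpolate: 17 + (71.50 − 64.8)/(76.2 − 64.8) × (19 − 17) = 18.2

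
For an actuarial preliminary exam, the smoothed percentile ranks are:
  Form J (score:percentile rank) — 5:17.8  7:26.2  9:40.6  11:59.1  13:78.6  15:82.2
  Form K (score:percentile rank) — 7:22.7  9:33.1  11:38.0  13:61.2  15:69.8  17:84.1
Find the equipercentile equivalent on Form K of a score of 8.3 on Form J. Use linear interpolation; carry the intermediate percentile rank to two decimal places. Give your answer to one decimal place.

10.0

PR of 8.3 on Form J: 26.2 + (8.3 − 7)/(9 − 7) × (40.6 − 26.2) = 35.56
On Form K, PR 35.56 falls between score 9 (PR 33.1) and 11 (PR 38.0).
Interpolate: 9 + (35.56 − 33.1)/(38.0 − 33.1) × (11 − 9) = 10.0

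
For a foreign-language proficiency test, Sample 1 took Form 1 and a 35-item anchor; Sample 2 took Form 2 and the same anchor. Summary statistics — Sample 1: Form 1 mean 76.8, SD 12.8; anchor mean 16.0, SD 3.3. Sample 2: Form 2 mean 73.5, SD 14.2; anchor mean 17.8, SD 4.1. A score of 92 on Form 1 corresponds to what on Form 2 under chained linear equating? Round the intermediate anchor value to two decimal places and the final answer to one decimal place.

Form 1 → anchor (Sample 1): v = (3.3/12.8)(92 − 76.8) + 16.0 = 19.92
anchor → Form 2 (Sample 2): y = (14.2/4.1)(19.92 − 17.8) + 73.5 = 80.8

80.8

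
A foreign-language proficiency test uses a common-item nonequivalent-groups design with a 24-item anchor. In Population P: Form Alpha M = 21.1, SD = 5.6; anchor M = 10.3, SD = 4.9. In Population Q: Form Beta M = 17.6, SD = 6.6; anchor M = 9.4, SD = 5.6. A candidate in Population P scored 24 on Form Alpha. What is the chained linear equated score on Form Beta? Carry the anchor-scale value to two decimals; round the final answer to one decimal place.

Form Alpha → anchor (Population P): v = (4.9/5.6)(24 − 21.1) + 10.3 = 12.84
anchor → Form Beta (Population Q): y = (6.6/5.6)(12.84 − 9.4) + 17.6 = 21.7

21.7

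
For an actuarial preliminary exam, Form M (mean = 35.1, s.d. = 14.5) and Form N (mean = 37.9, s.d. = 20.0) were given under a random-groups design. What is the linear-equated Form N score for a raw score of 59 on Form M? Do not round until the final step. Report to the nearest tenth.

Linear equating: y = (SD_Y/SD_X)(x − M_X) + M_Y
y = (20.0/14.5)(59 − 35.1) + 37.9
y = 1.379310 × 23.9 + 37.9 = 32.9655 + 37.9 = 70.9

70.9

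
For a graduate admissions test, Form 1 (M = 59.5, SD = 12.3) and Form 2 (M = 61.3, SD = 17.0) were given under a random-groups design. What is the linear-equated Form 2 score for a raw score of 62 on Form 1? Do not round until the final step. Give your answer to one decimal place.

Linear equating: y = (SD_Y/SD_X)(x − M_X) + M_Y
y = (17.0/12.3)(62 − 59.5) + 61.3
y = 1.382114 × 2.5 + 61.3 = 3.4553 + 61.3 = 64.8

64.8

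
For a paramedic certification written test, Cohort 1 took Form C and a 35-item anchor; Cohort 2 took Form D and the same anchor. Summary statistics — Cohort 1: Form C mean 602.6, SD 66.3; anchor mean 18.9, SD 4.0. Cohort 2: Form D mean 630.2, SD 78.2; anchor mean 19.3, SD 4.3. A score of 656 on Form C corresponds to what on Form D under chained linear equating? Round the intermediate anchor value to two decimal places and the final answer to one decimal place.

Form C → anchor (Cohort 1): v = (4.0/66.3)(656 − 602.6) + 18.9 = 22.12
anchor → Form D (Cohort 2): y = (78.2/4.3)(22.12 − 19.3) + 630.2 = 681.5

681.5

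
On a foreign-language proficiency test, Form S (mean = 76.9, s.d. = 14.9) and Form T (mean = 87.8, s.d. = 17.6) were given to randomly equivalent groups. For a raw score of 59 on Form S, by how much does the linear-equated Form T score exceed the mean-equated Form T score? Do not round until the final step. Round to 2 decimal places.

Mean-equated: 59 + (87.8 − 76.9) = 69.90
Linear-equated: (17.6/14.9)(59 − 76.9) + 87.8 = 66.656
Difference = 66.656 − 69.90 = -3.24

-3.24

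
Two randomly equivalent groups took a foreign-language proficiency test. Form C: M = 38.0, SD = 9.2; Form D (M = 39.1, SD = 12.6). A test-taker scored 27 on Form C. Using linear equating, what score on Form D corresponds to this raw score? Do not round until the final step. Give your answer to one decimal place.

24.0

Linear equating: y = (SD_Y/SD_X)(x − M_X) + M_Y
y = (12.6/9.2)(27 − 38.0) + 39.1
y = 1.369565 × -11.0 + 39.1 = -15.0652 + 39.1 = 24.0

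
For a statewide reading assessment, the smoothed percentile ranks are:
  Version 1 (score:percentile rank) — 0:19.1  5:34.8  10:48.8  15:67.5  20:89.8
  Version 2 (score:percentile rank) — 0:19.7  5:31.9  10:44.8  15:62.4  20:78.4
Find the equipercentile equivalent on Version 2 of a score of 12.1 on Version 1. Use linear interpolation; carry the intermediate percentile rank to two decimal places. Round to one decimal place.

13.4

PR of 12.1 on Version 1: 48.8 + (12.1 − 10)/(15 − 10) × (67.5 − 48.8) = 56.65
On Version 2, PR 56.65 falls between score 10 (PR 44.8) and 15 (PR 62.4).
Interpolate: 10 + (56.65 − 44.8)/(62.4 − 44.8) × (15 − 10) = 13.4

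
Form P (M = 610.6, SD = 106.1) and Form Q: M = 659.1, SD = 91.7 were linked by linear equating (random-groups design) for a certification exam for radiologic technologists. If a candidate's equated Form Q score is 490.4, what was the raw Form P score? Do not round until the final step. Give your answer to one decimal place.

Invert y = (SD_Y/SD_X)(x − M_X) + M_Y:
x = (SD_X/SD_Y)(y − M_Y) + M_X = (106.1/91.7)(490.4 − 659.1) + 610.6
x = 1.157034 × -168.700 + 610.6 = 415.4

415.4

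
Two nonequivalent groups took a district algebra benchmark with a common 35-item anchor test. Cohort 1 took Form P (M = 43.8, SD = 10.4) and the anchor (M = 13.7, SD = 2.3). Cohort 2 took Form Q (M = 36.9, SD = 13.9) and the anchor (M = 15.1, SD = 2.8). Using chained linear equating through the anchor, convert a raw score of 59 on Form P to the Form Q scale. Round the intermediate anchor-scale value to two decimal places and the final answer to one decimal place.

Form P → anchor (Cohort 1): v = (2.3/10.4)(59 − 43.8) + 13.7 = 17.06
anchor → Form Q (Cohort 2): y = (13.9/2.8)(17.06 − 15.1) + 36.9 = 46.6

46.6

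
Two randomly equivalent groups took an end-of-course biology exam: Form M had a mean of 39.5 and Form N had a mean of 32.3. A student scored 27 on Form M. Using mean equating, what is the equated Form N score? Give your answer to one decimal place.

Mean equating: y = x + (M_Y − M_X) = 27 + (32.3 − 39.5) = 19.8

19.8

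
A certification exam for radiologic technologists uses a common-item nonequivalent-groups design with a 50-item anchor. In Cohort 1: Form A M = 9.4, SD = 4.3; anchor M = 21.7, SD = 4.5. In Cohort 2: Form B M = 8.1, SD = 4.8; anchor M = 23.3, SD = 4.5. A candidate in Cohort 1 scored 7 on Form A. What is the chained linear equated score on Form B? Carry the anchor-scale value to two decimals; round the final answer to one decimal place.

Form A → anchor (Cohort 1): v = (4.5/4.3)(7 − 9.4) + 21.7 = 19.19
anchor → Form B (Cohort 2): y = (4.8/4.5)(19.19 − 23.3) + 8.1 = 3.7

3.7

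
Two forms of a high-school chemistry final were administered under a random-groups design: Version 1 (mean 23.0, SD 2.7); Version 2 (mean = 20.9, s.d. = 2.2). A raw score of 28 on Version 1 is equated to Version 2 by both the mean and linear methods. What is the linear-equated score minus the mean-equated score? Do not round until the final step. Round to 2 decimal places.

-0.93

Mean-equated: 28 + (20.9 − 23.0) = 25.90
Linear-equated: (2.2/2.7)(28 − 23.0) + 20.9 = 24.974
Difference = 24.974 − 25.90 = -0.93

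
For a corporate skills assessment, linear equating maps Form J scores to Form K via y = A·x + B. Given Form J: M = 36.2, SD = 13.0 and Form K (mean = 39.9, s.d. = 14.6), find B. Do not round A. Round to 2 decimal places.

A = SD_Y / SD_X = 14.6 / 13.0 = 1.123077
B = M_Y − A·M_X = 39.9 − 1.123077 × 36.2 = -0.76

-0.76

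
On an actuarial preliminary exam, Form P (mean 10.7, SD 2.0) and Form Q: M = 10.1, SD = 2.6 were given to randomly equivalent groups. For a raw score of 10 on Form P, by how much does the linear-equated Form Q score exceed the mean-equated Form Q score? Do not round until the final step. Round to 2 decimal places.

-0.21

Mean-equated: 10 + (10.1 − 10.7) = 9.40
Linear-equated: (2.6/2.0)(10 − 10.7) + 10.1 = 9.190
Difference = 9.190 − 9.40 = -0.21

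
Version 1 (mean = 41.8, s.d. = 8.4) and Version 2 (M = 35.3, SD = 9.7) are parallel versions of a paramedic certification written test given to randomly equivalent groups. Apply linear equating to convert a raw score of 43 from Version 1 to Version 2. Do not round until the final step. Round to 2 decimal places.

36.69

Linear equating: y = (SD_Y/SD_X)(x − M_X) + M_Y
y = (9.7/8.4)(43 − 41.8) + 35.3
y = 1.154762 × 1.2 + 35.3 = 1.3857 + 35.3 = 36.69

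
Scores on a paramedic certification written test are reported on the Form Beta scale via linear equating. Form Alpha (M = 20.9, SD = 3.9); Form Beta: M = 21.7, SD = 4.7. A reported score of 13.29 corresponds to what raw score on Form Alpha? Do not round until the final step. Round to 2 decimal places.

Invert y = (SD_Y/SD_X)(x − M_X) + M_Y:
x = (SD_X/SD_Y)(y − M_Y) + M_X = (3.9/4.7)(13.29 − 21.7) + 20.9
x = 0.829787 × -8.410 + 20.9 = 13.92

13.92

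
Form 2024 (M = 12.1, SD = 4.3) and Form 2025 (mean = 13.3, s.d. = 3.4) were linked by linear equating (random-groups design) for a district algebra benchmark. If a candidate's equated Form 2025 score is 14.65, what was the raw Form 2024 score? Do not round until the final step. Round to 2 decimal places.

Invert y = (SD_Y/SD_X)(x − M_X) + M_Y:
x = (SD_X/SD_Y)(y − M_Y) + M_X = (4.3/3.4)(14.65 − 13.3) + 12.1
x = 1.264706 × 1.350 + 12.1 = 13.81

13.81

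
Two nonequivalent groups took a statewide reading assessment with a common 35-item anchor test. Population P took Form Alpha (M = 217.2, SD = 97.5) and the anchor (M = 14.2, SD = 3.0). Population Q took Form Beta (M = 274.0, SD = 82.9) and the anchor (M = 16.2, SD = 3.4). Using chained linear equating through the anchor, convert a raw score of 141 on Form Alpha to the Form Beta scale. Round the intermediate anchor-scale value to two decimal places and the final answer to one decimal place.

Form Alpha → anchor (Population P): v = (3.0/97.5)(141 − 217.2) + 14.2 = 11.86
anchor → Form Beta (Population Q): y = (82.9/3.4)(11.86 − 16.2) + 274.0 = 168.2

168.2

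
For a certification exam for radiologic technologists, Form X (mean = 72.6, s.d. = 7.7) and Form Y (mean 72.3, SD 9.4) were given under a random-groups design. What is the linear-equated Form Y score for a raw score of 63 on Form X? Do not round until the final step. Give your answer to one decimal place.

60.6

Linear equating: y = (SD_Y/SD_X)(x − M_X) + M_Y
y = (9.4/7.7)(63 − 72.6) + 72.3
y = 1.220779 × -9.6 + 72.3 = -11.7195 + 72.3 = 60.6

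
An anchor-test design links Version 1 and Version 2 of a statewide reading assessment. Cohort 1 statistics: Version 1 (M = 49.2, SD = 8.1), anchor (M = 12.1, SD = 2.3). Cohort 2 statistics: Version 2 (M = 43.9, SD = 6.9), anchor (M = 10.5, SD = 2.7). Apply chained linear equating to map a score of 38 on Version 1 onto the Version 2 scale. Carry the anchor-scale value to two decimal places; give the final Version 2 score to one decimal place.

39.9

Version 1 → anchor (Cohort 1): v = (2.3/8.1)(38 − 49.2) + 12.1 = 8.92
anchor → Version 2 (Cohort 2): y = (6.9/2.7)(8.92 − 10.5) + 43.9 = 39.9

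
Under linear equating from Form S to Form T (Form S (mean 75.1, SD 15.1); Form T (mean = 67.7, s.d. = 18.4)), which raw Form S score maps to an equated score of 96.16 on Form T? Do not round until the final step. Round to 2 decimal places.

98.46

Invert y = (SD_Y/SD_X)(x − M_X) + M_Y:
x = (SD_X/SD_Y)(y − M_Y) + M_X = (15.1/18.4)(96.16 − 67.7) + 75.1
x = 0.820652 × 28.460 + 75.1 = 98.46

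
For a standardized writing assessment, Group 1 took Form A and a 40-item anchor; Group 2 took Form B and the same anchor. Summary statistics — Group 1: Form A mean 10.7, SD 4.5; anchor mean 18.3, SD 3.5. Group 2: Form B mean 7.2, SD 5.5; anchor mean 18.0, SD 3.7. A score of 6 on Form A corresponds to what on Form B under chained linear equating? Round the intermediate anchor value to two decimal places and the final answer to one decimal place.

Form A → anchor (Group 1): v = (3.5/4.5)(6 − 10.7) + 18.3 = 14.64
anchor → Form B (Group 2): y = (5.5/3.7)(14.64 − 18.0) + 7.2 = 2.2

2.2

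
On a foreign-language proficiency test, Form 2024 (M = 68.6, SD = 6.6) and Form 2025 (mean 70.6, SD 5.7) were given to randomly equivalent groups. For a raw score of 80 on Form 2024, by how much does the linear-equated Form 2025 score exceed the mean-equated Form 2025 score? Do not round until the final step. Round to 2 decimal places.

-1.55

Mean-equated: 80 + (70.6 − 68.6) = 82.00
Linear-equated: (5.7/6.6)(80 − 68.6) + 70.6 = 80.445
Difference = 80.445 − 82.00 = -1.55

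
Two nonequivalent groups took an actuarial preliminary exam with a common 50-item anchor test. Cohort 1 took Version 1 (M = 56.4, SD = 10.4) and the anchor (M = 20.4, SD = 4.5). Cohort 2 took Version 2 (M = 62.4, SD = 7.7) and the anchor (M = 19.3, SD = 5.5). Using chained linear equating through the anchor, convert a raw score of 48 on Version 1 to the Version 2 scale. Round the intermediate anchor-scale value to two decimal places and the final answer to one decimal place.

Version 1 → anchor (Cohort 1): v = (4.5/10.4)(48 − 56.4) + 20.4 = 16.77
anchor → Version 2 (Cohort 2): y = (7.7/5.5)(16.77 − 19.3) + 62.4 = 58.9

58.9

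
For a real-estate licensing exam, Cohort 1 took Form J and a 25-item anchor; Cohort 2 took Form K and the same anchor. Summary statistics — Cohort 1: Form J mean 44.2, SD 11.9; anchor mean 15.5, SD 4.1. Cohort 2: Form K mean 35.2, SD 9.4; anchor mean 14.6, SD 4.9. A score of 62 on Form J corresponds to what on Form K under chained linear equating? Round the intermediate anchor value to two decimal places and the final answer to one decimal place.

Form J → anchor (Cohort 1): v = (4.1/11.9)(62 − 44.2) + 15.5 = 21.63
anchor → Form K (Cohort 2): y = (9.4/4.9)(21.63 − 14.6) + 35.2 = 48.7

48.7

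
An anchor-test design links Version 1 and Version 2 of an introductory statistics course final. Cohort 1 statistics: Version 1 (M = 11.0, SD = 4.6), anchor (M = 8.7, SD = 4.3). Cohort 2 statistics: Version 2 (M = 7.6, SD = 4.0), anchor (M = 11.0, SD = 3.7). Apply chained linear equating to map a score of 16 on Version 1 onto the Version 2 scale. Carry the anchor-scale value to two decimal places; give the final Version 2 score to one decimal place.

10.2

Version 1 → anchor (Cohort 1): v = (4.3/4.6)(16 − 11.0) + 8.7 = 13.37
anchor → Version 2 (Cohort 2): y = (4.0/3.7)(13.37 − 11.0) + 7.6 = 10.2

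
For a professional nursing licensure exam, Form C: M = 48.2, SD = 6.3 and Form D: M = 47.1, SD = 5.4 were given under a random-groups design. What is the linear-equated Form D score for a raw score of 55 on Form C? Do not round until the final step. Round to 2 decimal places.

Linear equating: y = (SD_Y/SD_X)(x − M_X) + M_Y
y = (5.4/6.3)(55 − 48.2) + 47.1
y = 0.857143 × 6.8 + 47.1 = 5.8286 + 47.1 = 52.93

52.93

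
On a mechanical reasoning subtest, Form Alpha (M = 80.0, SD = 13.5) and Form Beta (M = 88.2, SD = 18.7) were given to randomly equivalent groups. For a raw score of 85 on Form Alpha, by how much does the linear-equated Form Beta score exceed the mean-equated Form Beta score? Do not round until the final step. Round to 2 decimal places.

1.93

Mean-equated: 85 + (88.2 − 80.0) = 93.20
Linear-equated: (18.7/13.5)(85 − 80.0) + 88.2 = 95.126
Difference = 95.126 − 93.20 = 1.93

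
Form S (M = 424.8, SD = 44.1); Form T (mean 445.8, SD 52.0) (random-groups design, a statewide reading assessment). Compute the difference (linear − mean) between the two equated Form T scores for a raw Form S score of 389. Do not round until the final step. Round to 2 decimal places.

-6.41

Mean-equated: 389 + (445.8 − 424.8) = 410.00
Linear-equated: (52.0/44.1)(389 − 424.8) + 445.8 = 403.587
Difference = 403.587 − 410.00 = -6.41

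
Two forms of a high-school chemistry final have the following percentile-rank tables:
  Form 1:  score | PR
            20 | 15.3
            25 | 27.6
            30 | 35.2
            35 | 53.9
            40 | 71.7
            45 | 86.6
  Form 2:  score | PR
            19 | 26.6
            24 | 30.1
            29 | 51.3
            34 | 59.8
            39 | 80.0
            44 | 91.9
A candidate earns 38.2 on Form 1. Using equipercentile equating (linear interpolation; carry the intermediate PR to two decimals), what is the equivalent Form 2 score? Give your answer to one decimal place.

35.4

PR of 38.2 on Form 1: 53.9 + (38.2 − 35)/(40 − 35) × (71.7 − 53.9) = 65.29
On Form 2, PR 65.29 falls between score 34 (PR 59.8) and 39 (PR 80.0).
Interpolate: 34 + (65.29 − 59.8)/(80.0 − 59.8) × (39 − 34) = 35.4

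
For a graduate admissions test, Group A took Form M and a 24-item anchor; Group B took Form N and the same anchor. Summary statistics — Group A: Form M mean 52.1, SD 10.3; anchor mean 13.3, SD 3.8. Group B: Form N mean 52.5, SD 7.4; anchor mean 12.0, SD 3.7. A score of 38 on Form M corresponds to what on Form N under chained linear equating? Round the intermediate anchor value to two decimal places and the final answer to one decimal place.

44.7

Form M → anchor (Group A): v = (3.8/10.3)(38 − 52.1) + 13.3 = 8.10
anchor → Form N (Group B): y = (7.4/3.7)(8.10 − 12.0) + 52.5 = 44.7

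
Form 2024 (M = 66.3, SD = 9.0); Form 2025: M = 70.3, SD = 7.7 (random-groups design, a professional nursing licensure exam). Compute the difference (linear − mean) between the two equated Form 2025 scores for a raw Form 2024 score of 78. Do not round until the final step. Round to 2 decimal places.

Mean-equated: 78 + (70.3 − 66.3) = 82.00
Linear-equated: (7.7/9.0)(78 − 66.3) + 70.3 = 80.310
Difference = 80.310 − 82.00 = -1.69

-1.69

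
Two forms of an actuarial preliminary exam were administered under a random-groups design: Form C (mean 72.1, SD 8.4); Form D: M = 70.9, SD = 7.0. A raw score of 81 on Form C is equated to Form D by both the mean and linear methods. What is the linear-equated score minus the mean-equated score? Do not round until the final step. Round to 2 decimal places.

-1.48

Mean-equated: 81 + (70.9 − 72.1) = 79.80
Linear-equated: (7.0/8.4)(81 − 72.1) + 70.9 = 78.317
Difference = 78.317 − 79.80 = -1.48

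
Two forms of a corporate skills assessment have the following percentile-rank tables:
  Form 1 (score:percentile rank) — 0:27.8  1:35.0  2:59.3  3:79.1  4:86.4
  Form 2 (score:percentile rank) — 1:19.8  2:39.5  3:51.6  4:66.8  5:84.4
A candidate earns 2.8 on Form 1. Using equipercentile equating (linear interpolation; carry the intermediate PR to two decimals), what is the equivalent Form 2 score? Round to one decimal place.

4.5

PR of 2.8 on Form 1: 59.3 + (2.8 − 2)/(3 − 2) × (79.1 − 59.3) = 75.14
On Form 2, PR 75.14 falls between score 4 (PR 66.8) and 5 (PR 84.4).
Interpolate: 4 + (75.14 − 66.8)/(84.4 − 66.8) × (5 − 4) = 4.5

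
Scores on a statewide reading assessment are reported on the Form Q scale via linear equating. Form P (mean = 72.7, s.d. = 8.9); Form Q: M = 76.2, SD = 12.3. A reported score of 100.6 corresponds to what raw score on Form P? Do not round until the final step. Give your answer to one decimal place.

Invert y = (SD_Y/SD_X)(x − M_X) + M_Y:
x = (SD_X/SD_Y)(y − M_Y) + M_X = (8.9/12.3)(100.6 − 76.2) + 72.7
x = 0.723577 × 24.400 + 72.7 = 90.4

90.4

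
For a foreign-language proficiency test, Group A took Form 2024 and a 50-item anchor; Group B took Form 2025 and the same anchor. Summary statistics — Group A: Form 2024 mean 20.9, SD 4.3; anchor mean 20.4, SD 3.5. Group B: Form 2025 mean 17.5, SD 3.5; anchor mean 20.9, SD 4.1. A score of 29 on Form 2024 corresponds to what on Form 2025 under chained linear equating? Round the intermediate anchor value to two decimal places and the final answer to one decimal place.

22.7

Form 2024 → anchor (Group A): v = (3.5/4.3)(29 − 20.9) + 20.4 = 26.99
anchor → Form 2025 (Group B): y = (3.5/4.1)(26.99 − 20.9) + 17.5 = 22.7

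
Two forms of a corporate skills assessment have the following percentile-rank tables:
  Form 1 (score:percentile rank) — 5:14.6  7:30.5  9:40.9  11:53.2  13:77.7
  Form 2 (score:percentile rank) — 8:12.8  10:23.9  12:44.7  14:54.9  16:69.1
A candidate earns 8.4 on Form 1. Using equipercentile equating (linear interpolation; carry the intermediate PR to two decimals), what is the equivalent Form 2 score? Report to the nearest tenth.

11.3

PR of 8.4 on Form 1: 30.5 + (8.4 − 7)/(9 − 7) × (40.9 − 30.5) = 37.78
On Form 2, PR 37.78 falls between score 10 (PR 23.9) and 12 (PR 44.7).
Interpolate: 10 + (37.78 − 23.9)/(44.7 − 23.9) × (12 − 10) = 11.3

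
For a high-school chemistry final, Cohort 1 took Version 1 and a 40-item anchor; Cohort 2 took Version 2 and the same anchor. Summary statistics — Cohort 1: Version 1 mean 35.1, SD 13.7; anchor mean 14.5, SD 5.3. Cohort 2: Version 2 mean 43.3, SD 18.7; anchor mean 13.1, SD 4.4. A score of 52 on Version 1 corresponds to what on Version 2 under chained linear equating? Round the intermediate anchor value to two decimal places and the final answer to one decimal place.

Version 1 → anchor (Cohort 1): v = (5.3/13.7)(52 − 35.1) + 14.5 = 21.04
anchor → Version 2 (Cohort 2): y = (18.7/4.4)(21.04 − 13.1) + 43.3 = 77.0

77.0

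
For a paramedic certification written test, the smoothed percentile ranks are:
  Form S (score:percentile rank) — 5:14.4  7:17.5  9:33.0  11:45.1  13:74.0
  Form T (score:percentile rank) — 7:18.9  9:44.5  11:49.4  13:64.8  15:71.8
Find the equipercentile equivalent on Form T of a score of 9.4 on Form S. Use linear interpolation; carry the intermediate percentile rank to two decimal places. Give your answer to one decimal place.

8.3

PR of 9.4 on Form S: 33.0 + (9.4 − 9)/(11 − 9) × (45.1 − 33.0) = 35.42
On Form T, PR 35.42 falls between score 7 (PR 18.9) and 9 (PR 44.5).
Interpolate: 7 + (35.42 − 18.9)/(44.5 − 18.9) × (9 − 7) = 8.3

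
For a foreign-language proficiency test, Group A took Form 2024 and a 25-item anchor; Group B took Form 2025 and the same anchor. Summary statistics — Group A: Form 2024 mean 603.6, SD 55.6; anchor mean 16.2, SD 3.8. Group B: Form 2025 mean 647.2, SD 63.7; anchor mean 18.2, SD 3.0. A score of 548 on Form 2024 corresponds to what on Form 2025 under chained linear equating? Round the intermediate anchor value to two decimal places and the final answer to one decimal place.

524.0

Form 2024 → anchor (Group A): v = (3.8/55.6)(548 − 603.6) + 16.2 = 12.40
anchor → Form 2025 (Group B): y = (63.7/3.0)(12.40 − 18.2) + 647.2 = 524.0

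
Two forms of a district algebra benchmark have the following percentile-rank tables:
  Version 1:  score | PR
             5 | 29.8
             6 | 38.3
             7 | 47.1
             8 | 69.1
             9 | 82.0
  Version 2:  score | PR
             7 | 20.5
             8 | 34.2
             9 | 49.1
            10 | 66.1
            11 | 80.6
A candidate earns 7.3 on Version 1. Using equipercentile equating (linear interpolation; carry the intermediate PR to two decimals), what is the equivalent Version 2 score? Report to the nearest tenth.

9.3

PR of 7.3 on Version 1: 47.1 + (7.3 − 7)/(8 − 7) × (69.1 − 47.1) = 53.70
On Version 2, PR 53.70 falls between score 9 (PR 49.1) and 10 (PR 66.1).
Interpolate: 9 + (53.70 − 49.1)/(66.1 − 49.1) × (10 − 9) = 9.3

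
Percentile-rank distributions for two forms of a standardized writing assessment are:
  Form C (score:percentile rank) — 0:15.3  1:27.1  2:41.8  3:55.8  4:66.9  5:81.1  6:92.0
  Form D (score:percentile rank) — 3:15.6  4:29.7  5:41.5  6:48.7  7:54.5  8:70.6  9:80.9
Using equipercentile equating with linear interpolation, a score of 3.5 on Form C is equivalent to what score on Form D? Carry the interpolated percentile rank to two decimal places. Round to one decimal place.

7.4

PR of 3.5 on Form C: 55.8 + (3.5 − 3)/(4 − 3) × (66.9 − 55.8) = 61.35
On Form D, PR 61.35 falls between score 7 (PR 54.5) and 8 (PR 70.6).
Interpolate: 7 + (61.35 − 54.5)/(70.6 − 54.5) × (8 − 7) = 7.4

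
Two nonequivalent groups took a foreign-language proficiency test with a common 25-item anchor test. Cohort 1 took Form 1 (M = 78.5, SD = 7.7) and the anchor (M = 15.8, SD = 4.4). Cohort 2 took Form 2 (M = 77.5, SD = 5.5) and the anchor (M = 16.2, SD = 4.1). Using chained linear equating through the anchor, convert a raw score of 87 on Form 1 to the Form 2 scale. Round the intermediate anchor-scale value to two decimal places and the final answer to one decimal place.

83.5

Form 1 → anchor (Cohort 1): v = (4.4/7.7)(87 − 78.5) + 15.8 = 20.66
anchor → Form 2 (Cohort 2): y = (5.5/4.1)(20.66 − 16.2) + 77.5 = 83.5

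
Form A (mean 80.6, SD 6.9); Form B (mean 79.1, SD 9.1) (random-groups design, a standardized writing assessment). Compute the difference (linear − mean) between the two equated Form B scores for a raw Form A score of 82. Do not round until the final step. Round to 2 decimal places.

Mean-equated: 82 + (79.1 − 80.6) = 80.50
Linear-equated: (9.1/6.9)(82 − 80.6) + 79.1 = 80.946
Difference = 80.946 − 80.50 = 0.45

0.45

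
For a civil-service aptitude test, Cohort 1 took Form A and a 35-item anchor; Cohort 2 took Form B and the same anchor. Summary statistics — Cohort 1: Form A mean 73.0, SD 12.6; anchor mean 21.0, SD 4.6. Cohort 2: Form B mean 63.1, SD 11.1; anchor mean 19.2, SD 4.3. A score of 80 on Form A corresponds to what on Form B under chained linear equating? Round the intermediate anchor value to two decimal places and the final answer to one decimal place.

74.4

Form A → anchor (Cohort 1): v = (4.6/12.6)(80 − 73.0) + 21.0 = 23.56
anchor → Form B (Cohort 2): y = (11.1/4.3)(23.56 − 19.2) + 63.1 = 74.4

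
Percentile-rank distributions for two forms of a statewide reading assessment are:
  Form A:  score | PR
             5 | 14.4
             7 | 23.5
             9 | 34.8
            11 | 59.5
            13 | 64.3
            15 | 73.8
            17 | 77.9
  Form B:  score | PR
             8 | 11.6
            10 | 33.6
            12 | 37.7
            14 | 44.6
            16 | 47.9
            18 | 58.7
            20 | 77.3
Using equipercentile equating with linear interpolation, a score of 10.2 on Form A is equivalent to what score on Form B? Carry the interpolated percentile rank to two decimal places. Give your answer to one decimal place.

PR of 10.2 on Form A: 34.8 + (10.2 − 9)/(11 − 9) × (59.5 − 34.8) = 49.62
On Form B, PR 49.62 falls between score 16 (PR 47.9) and 18 (PR 58.7).
Interpolate: 16 + (49.62 − 47.9)/(58.7 − 47.9) × (18 − 16) = 16.3

16.3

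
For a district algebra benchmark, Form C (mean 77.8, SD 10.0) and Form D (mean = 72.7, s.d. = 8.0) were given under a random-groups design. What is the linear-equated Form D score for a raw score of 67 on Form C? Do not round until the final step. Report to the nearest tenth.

64.1

Linear equating: y = (SD_Y/SD_X)(x − M_X) + M_Y
y = (8.0/10.0)(67 − 77.8) + 72.7
y = 0.800000 × -10.8 + 72.7 = -8.6400 + 72.7 = 64.1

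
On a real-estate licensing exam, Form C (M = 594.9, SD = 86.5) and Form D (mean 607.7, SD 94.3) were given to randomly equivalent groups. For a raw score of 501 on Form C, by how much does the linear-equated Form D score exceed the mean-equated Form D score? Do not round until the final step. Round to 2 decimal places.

Mean-equated: 501 + (607.7 − 594.9) = 513.80
Linear-equated: (94.3/86.5)(501 − 594.9) + 607.7 = 505.333
Difference = 505.333 − 513.80 = -8.47

-8.47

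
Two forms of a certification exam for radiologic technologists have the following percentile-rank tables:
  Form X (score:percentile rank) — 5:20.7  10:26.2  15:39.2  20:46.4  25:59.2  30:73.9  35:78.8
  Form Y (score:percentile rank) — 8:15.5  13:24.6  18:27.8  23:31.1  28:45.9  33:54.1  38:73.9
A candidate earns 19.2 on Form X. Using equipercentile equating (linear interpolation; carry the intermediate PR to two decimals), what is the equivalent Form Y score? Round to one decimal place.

27.8

PR of 19.2 on Form X: 39.2 + (19.2 − 15)/(20 − 15) × (46.4 − 39.2) = 45.25
On Form Y, PR 45.25 falls between score 23 (PR 31.1) and 28 (PR 45.9).
Interpolate: 23 + (45.25 − 31.1)/(45.9 − 31.1) × (28 − 23) = 27.8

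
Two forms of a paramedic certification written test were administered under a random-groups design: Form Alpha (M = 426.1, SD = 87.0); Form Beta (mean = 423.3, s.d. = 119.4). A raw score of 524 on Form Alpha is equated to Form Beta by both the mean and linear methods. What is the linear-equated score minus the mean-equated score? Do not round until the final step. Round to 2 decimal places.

36.46

Mean-equated: 524 + (423.3 − 426.1) = 521.20
Linear-equated: (119.4/87.0)(524 − 426.1) + 423.3 = 557.659
Difference = 557.659 − 521.20 = 36.46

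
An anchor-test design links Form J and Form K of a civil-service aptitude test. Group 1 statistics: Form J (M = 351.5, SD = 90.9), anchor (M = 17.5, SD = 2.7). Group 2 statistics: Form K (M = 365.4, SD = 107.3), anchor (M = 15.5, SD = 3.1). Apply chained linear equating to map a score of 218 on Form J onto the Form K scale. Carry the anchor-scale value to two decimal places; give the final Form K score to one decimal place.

Form J → anchor (Group 1): v = (2.7/90.9)(218 − 351.5) + 17.5 = 13.53
anchor → Form K (Group 2): y = (107.3/3.1)(13.53 − 15.5) + 365.4 = 297.2

297.2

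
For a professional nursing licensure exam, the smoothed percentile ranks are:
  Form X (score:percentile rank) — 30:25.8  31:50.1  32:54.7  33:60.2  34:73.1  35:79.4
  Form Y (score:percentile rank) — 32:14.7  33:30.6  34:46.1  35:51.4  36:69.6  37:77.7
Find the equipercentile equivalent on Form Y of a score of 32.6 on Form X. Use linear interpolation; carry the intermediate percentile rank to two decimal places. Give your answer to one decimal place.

35.4

PR of 32.6 on Form X: 54.7 + (32.6 − 32)/(33 − 32) × (60.2 − 54.7) = 58.00
On Form Y, PR 58.00 falls between score 35 (PR 51.4) and 36 (PR 69.6).
Interpolate: 35 + (58.00 − 51.4)/(69.6 − 51.4) × (36 − 35) = 35.4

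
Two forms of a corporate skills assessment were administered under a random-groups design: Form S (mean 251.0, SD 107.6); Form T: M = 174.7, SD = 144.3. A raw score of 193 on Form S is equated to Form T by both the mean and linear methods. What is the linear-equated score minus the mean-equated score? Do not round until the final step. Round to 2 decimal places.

-19.78

Mean-equated: 193 + (174.7 − 251.0) = 116.70
Linear-equated: (144.3/107.6)(193 − 251.0) + 174.7 = 96.917
Difference = 96.917 − 116.70 = -19.78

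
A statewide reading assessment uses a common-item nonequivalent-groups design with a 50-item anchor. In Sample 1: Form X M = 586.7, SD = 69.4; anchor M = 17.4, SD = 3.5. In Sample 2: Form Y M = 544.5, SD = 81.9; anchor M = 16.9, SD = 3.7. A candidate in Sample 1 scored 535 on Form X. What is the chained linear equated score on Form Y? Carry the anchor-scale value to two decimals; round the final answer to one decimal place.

497.8

Form X → anchor (Sample 1): v = (3.5/69.4)(535 − 586.7) + 17.4 = 14.79
anchor → Form Y (Sample 2): y = (81.9/3.7)(14.79 − 16.9) + 544.5 = 497.8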